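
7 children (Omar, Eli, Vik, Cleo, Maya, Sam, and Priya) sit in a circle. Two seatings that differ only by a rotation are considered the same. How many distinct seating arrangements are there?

720

Seat Omar anywhere (absorbing the rotational symmetry), then permute the other 6: (6)! = 720.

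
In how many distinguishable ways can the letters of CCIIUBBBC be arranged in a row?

5040

Letter multiplicities in CCIIUBBBC: B×3, C×3, I×2, U×1.
So there are 9! / (3!·3!·2!) = 5040 distinguishable arrangements.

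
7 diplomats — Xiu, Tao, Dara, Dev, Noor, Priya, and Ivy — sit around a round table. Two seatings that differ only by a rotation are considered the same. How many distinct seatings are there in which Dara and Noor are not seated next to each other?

480

All circular seatings of 7 people number (6)! = 720.
Seatings with Dara beside Noor: treat them as a block with 2 internal orders, giving 2 × (5)! = 240.
Subtracting, 720 − 240 = 480.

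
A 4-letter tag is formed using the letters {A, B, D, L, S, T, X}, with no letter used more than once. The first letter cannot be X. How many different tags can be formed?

The first letter has 7−1 = 6 choices (anything except X).
The remaining 3 letters are filled from the other 6 symbols without repetition: 6 × 5 × 4 = 120.
Total: 6 × 120 = 720.

720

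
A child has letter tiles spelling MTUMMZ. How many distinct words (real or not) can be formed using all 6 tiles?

120

MTUMMZ has 6 letters with M appearing 3 times.
Dividing 6! = 720 by 3! = 6 for the repeated letters gives 120.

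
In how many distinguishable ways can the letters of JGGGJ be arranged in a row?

JGGGJ has 5 letters with G appearing 3 times and J appearing twice.
Dividing 5! = 120 by 3!·2! = 12 for the repeated letters gives 10.

10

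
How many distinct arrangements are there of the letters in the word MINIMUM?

The 7 letters of MINIMUM have repeats: I appearing twice and M appearing 3 times.
So there are 7! / (3!·2!) = 420 distinguishable arrangements.

420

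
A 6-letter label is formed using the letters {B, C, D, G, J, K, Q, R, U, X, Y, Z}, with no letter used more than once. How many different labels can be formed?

Choose and order 6 of the 12 symbols: the first letter has 12 options, the next 11, and so on down to 7.
That product is 12 × 11 × 10 × 9 × 8 × 7 = 665280.

665280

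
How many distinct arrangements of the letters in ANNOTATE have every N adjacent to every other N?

Treat the 2 copies of N as a single block. The multiset to arrange is then {NN, A, A, E, O, T, T}, 7 items in all.
That gives (7)!/(2!·2!) = 1260 arrangements.

1260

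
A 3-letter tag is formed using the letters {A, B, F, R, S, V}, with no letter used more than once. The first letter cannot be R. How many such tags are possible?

100

The first letter has 6−1 = 5 choices (anything except R).
The remaining 2 letters are filled from the other 5 symbols without repetition: 5 × 4 = 20.
Total: 5 × 20 = 100.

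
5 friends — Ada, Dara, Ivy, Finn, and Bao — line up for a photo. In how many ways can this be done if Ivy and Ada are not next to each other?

Of the 5! = 120 arrangements, those with Ivy and Ada adjacent number 2 × 4! = 48 (treat the pair as a block with 2 internal orders).
So 120 − 48 = 72 arrangements keep them apart.

72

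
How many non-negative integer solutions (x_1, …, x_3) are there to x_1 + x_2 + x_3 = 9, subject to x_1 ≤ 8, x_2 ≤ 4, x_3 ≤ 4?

24

Ignoring the caps, the number of non-negative solutions to x_1+…+x_3 = 9 is C(11,2) = 55.
Subtract solutions that violate a single cap (substitute x_i' = x_i − (cap_i+1)): x_1 ≥ 9 gives C(2,2) = 1; x_2 ≥ 5 gives C(6,2) = 15; x_3 ≥ 5 gives C(6,2) = 15. Together 31.
No two caps can be exceeded simultaneously, so the pair terms are all 0.
By inclusion–exclusion the count is 55 − 31 + 0 = 24.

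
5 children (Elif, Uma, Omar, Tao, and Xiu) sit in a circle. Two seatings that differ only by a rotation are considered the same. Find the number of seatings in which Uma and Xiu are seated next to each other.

Treat {Uma, Xiu} as one unit (2 internal orders) and seat the resulting 4 units around the table: (3)! circular arrangements.
So 2 × (3)! = 2 × 6 = 12.

12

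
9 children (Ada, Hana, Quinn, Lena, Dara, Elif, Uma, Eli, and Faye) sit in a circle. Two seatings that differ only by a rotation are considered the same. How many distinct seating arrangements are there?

40320

Fix one person's seat to break rotational symmetry; the remaining 8 people can be arranged in (8)! = 40320 ways.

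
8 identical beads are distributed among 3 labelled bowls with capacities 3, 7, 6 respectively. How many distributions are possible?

26

By stars and bars, unrestricted non-negative solutions to x_1+…+x_3 = 8 number C(8+2,2) = 45.
Subtract solutions that violate a single cap (substitute x_i' = x_i − (cap_i+1)): x_1 ≥ 4 gives C(6,2) = 15; x_2 ≥ 8 gives C(2,2) = 1; x_3 ≥ 7 gives C(3,2) = 3. Together 19.
No two caps can be exceeded simultaneously, so the pair terms are all 0.
By inclusion–exclusion the count is 45 − 19 + 0 = 26.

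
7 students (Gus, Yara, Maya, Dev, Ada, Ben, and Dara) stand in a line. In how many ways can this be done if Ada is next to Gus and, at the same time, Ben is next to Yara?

Treat {Ada,Gus} as one block (2 orders) and {Ben,Yara} as another (2 orders).
That leaves 5 units to arrange: 2 × 2 × 5! = 4 × 120 = 480.

480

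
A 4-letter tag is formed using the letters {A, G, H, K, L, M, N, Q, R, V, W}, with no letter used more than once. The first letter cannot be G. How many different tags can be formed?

The first letter has 11−1 = 10 choices (anything except G).
The remaining 3 letters are filled from the other 10 symbols without repetition: 10 × 9 × 8 = 720.
Total: 10 × 720 = 7200.

7200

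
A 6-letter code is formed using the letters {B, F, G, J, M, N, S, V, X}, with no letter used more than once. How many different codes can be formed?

This is a permutation of 6 out of 9: P(9,6) = 9!/3!.
That product is 9 × 8 × 7 × 6 × 5 × 4 = 60480.

60480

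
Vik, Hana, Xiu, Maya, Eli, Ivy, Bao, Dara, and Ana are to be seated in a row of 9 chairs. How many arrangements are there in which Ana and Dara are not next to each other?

There are 9! = 362880 arrangements in all. If Ana and Dara are adjacent, merging them into one block gives 2·(8)! = 80640 arrangements.
So 362880 − 80640 = 282240 arrangements keep them apart.

282240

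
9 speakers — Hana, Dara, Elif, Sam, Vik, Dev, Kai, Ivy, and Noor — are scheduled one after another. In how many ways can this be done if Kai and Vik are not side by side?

282240

There are 9! = 362880 arrangements in all. If Kai and Vik are adjacent, merging them into one block gives 2·(8)! = 80640 arrangements.
So 362880 − 80640 = 282240 arrangements keep them apart.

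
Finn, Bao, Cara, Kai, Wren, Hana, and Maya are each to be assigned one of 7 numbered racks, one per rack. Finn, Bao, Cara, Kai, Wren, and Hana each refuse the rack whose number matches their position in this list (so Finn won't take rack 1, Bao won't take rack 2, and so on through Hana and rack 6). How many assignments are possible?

Let Aᵢ (for 1 ≤ i ≤ 6) be the placements that put person i in their forbidden rack. Any j of these fix j positions, leaving (7−j)! ways to fill the rest, and there are C(6,j) ways to pick which j.
By inclusion–exclusion, the number of valid placements is Σ_{j=0}^{6} (−1)^j C(6,j)·(7−j)!.
Computing: 5040 − 4320 + 1800 − 480 + 90 − 12 + 1 = 2119.

2119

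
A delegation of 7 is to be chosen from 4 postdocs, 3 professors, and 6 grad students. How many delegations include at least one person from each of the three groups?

With no constraint there are C(13,7) = 1716 possible selections.
Selections missing a whole group: no postdocs → C(9,7) = 36; no professors → C(10,7) = 120; no grad students → C(7,7) = 1.
Add back selections omitting two groups (i.e. drawn from a single group): C(4,7) + C(3,7) + C(6,7) = 0.
By inclusion–exclusion: 1716 − 157 + 0 = 1559.

1559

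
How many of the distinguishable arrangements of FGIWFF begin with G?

With the first slot taken by G, it remains to arrange the other 5 letters (FIWFF).
Those 5 letters have F appearing 3 times, giving (5)!/(3!) = 20.

20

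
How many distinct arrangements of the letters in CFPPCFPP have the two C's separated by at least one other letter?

315

There are 8!/(4!·2!·2!) = 420 arrangements of CFPPCFPP in total.
Arrangements with the C's together: treat CC as one letter, giving (7)!/(4!·2!) = 105.
Hence 420 − 105 = 315.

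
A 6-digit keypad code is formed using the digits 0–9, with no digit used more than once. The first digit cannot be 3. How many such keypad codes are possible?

The first digit has 10−1 = 9 choices (anything except 3).
The remaining 5 digits are filled from the other 9 symbols without repetition: 9 × 8 × 7 × 6 × 5 = 15120.
Total: 9 × 15120 = 136080.

136080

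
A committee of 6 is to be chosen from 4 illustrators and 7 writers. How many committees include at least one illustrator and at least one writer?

455

Total 6-person selections from all 11: C(11,6) = 462.
Selections missing a whole group: no illustrators → C(7,6) = 7; no writers → C(4,6) = 0.
Both groups omitted at once is impossible, so 462 − 7 = 455.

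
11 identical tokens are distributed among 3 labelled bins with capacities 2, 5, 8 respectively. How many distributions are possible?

Without the upper bounds there are C(13,2) = 78 ways to split 11 among 3 bins.
Subtract solutions that violate a single cap (substitute x_i' = x_i − (cap_i+1)): x_1 ≥ 3 gives C(10,2) = 45; x_2 ≥ 6 gives C(7,2) = 21; x_3 ≥ 9 gives C(4,2) = 6. Together 72.
Add back pairs where two caps are both exceeded: 6 + 0 + 0 = 6.
By inclusion–exclusion the count is 78 − 72 + 6 = 12.

12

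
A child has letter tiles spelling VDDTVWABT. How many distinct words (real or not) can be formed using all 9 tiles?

45360

VDDTVWABT has 9 letters with D appearing twice, T appearing twice, and V appearing twice.
The number of distinct arrangements is 9!/(2!·2!·2!) = 362880/8 = 45360.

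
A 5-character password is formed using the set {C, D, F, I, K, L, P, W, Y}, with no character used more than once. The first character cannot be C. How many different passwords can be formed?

13440

The first character has 9−1 = 8 choices (anything except C).
The remaining 4 characters are filled from the other 8 symbols without repetition: 8 × 7 × 6 × 5 = 1680.
Total: 8 × 1680 = 13440.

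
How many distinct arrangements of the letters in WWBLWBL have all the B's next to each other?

Treat the 2 copies of B as a single block. The multiset to arrange is then {BB, L, L, W, W, W}, 6 items in all.
That gives (6)!/(3!·2!) = 60 arrangements.

60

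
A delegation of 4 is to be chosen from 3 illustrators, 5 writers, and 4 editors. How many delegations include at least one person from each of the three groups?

Unrestricted: C(12,4) = 495 ways to pick any 4 of the 12.
Subtract selections that omit an entire group: no illustrators → C(9,4) = 126; no writers → C(7,4) = 35; no editors → C(8,4) = 70.
Add back selections omitting two groups (i.e. drawn from a single group): C(3,4) + C(5,4) + C(4,4) = 6.
By inclusion–exclusion: 495 − 231 + 6 = 270.

270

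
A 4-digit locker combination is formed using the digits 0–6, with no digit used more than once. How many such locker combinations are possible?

This is a permutation of 4 out of 7: P(7,4) = 7!/3!.
That product is 7 × 6 × 5 × 4 = 840.

840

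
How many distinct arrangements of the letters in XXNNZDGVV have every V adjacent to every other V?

Treat the 2 copies of V as a single block. The multiset to arrange is then {VV, D, G, N, N, X, X, Z}, 8 items in all.
That gives (8)!/(2!·2!) = 10080 arrangements.

10080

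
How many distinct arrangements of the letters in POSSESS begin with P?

With the first slot taken by P, it remains to arrange the other 6 letters (OSSESS).
Those 6 letters have S appearing 4 times, giving (6)!/(4!) = 30.

30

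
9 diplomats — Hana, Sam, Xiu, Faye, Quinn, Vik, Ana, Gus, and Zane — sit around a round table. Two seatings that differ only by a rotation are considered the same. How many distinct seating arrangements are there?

Seat Hana anywhere (absorbing the rotational symmetry), then permute the other 8: (8)! = 40320.

40320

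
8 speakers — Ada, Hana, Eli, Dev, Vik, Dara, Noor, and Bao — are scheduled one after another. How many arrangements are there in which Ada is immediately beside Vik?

Place the 6 others and the Ada-Vik pair as 7 objects in a line; the pair has 2 internal arrangements.
That gives 2 × 7! = 2 × 5040 = 10080.

10080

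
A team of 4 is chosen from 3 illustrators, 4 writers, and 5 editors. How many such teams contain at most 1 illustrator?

378

Split by how many illustrators are chosen (0 through 1).
Sum: C(3,0)·C(9,4) + C(3,1)·C(9,3) = 126 + 252 = 378.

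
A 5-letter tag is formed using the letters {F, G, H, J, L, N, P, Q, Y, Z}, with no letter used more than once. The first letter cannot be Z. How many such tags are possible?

The first letter has 10−1 = 9 choices (anything except Z).
The remaining 4 letters are filled from the other 9 symbols without repetition: 9 × 8 × 7 × 6 = 3024.
Total: 9 × 3024 = 27216.

27216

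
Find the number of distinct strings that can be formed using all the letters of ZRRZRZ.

The 6 letters of ZRRZRZ have repeats: R appearing 3 times and Z appearing 3 times.
Dividing 6! = 720 by 3!·3! = 36 for the repeated letters gives 20.

20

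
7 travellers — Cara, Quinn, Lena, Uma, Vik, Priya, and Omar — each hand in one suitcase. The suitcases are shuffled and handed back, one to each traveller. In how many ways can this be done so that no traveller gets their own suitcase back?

1854

Let Aᵢ be the assignments in which traveller i gets their own suitcase. We want the size of the complement of A₁∪…∪A_7.
By inclusion–exclusion this is Σ_{j=0}^{7} (−1)^j C(7,j)·(7−j)!.
Computing: 5040 − 5040 + 2520 − 840 + 210 − 42 + 7 − 1 = 1854.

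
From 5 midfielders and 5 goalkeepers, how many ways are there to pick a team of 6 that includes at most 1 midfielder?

Split by how many midfielders are chosen (0 through 1).
Sum: C(5,0)·C(5,6) + C(5,1)·C(5,5) = 0 + 5 = 5.

5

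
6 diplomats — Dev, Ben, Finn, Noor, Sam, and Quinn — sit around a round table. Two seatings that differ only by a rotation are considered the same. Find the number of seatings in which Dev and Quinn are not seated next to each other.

72

All circular seatings of 6 people number (5)! = 120.
Those with Dev next to Quinn: fuse the pair into one unit and seat 5 units around a circle — 2·(4)! = 48.
Subtracting, 120 − 48 = 72.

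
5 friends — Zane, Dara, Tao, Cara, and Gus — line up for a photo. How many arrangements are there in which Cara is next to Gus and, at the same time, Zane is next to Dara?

24

Treat {Cara,Gus} as one block (2 orders) and {Zane,Dara} as another (2 orders).
That leaves 3 units to arrange: 2 × 2 × 3! = 4 × 6 = 24.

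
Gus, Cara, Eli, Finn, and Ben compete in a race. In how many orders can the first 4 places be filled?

120

There are 5 choices for 1st place, 4 for 2nd, and so on down to 2 for position 4.
That gives 5 × 4 × 3 × 2 = 120.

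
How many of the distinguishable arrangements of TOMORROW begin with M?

Fix M in the first position and arrange the remaining 7 letters.
Those 7 letters have O appearing 3 times and R appearing twice, giving (7)!/(3!·2!) = 420.

420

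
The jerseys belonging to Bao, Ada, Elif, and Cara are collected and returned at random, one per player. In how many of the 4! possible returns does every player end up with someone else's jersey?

9

Count assignments avoiding every fixed point. For any j of the 4 players fixed to their old jersey, the other 4−j can be arranged in (4−j)! ways.
By inclusion–exclusion this is Σ_{j=0}^{4} (−1)^j C(4,j)·(4−j)!.
Computing: 24 − 24 + 12 − 4 + 1 = 9.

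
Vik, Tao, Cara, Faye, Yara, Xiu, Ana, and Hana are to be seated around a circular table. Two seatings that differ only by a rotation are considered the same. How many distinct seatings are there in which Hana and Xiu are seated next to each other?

1440

Glue Hana and Xiu into a block (2 internal orders). Seating 7 units around a circle gives (6)! arrangements.
So 2 × (6)! = 2 × 720 = 1440.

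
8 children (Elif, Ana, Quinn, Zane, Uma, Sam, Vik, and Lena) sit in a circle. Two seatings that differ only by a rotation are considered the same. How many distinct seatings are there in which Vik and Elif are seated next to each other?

Glue Vik and Elif into a block (2 internal orders). Seating 7 units around a circle gives (6)! arrangements.
So 2 × (6)! = 2 × 720 = 1440.

1440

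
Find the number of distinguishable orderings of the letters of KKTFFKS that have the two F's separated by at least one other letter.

There are 7!/(3!·2!) = 420 arrangements of KKTFFKS in total.
If the two F's are adjacent, glue them into one block, leaving 6 items to arrange: (6)!/(3!) = 120 ways.
Hence 420 − 120 = 300.

300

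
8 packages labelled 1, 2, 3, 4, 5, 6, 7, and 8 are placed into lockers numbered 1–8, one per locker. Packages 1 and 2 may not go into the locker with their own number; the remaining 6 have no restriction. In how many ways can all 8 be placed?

30960

Let Aᵢ (for i ∈ {1, 2}) be the placements that put package i in its forbidden locker. Any j of these fix j positions, leaving (8−j)! ways to fill the rest, and there are C(2,j) ways to pick which j.
By inclusion–exclusion, the number of valid placements is Σ_{j=0}^{2} (−1)^j C(2,j)·(8−j)!.
Computing: 40320 − 10080 + 720 = 30960.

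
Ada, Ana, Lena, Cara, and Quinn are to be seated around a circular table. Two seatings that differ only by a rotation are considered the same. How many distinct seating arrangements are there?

Seat Ada anywhere (absorbing the rotational symmetry), then permute the other 4: (4)! = 24.

24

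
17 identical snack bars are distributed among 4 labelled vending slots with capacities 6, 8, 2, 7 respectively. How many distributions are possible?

64

Without the upper bounds there are C(20,3) = 1140 ways to split 17 among 4 vending slots.
Subtract solutions that violate a single cap (substitute x_i' = x_i − (cap_i+1)): x_1 ≥ 7 gives C(13,3) = 286; x_2 ≥ 9 gives C(11,3) = 165; x_3 ≥ 3 gives C(17,3) = 680; x_4 ≥ 8 gives C(12,3) = 220. Together 1351.
Add back pairs where two caps are both exceeded: 4 + 120 + 10 + 56 + 1 + 84 = 275.
By inclusion–exclusion the count is 1140 − 1351 + 275 = 64.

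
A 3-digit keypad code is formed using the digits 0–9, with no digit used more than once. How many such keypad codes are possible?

This is a permutation of 3 out of 10: P(10,3) = 10!/7!.
That product is 10 × 9 × 8 = 720.

720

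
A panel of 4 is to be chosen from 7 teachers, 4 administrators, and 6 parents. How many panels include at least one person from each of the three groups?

1176

With no constraint there are C(17,4) = 2380 possible selections.
Selections missing a whole group: no teachers → C(10,4) = 210; no administrators → C(13,4) = 715; no parents → C(11,4) = 330.
Add back selections omitting two groups (i.e. drawn from a single group): C(7,4) + C(4,4) + C(6,4) = 51.
By inclusion–exclusion: 2380 − 1255 + 51 = 1176.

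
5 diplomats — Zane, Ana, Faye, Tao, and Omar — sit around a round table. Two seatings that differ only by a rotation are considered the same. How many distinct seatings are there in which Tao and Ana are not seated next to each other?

Without the restriction there are (4)! = 24 seatings.
Seatings with Tao beside Ana: treat them as a block with 2 internal orders, giving 2 × (3)! = 12.
Subtracting, 24 − 12 = 12.

12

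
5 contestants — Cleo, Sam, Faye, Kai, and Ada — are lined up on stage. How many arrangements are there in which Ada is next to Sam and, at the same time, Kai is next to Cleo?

Treat {Ada,Sam} as one block (2 orders) and {Kai,Cleo} as another (2 orders).
That leaves 3 units to arrange: 2 × 2 × 3! = 4 × 6 = 24.

24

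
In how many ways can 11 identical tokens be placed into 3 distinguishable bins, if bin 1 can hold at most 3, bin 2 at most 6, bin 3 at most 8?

Without the upper bounds there are C(13,2) = 78 ways to split 11 among 3 bins.
Subtract solutions that violate a single cap (substitute x_i' = x_i − (cap_i+1)): x_1 ≥ 4 gives C(9,2) = 36; x_2 ≥ 7 gives C(6,2) = 15; x_3 ≥ 9 gives C(4,2) = 6. Together 57.
Add back pairs where two caps are both exceeded: 1 + 0 + 0 = 1.
By inclusion–exclusion the count is 78 − 57 + 1 = 22.

22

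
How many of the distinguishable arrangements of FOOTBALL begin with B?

1260

Fix B in the first position and arrange the remaining 7 letters.
Those 7 letters have L appearing twice and O appearing twice, giving (7)!/(2!·2!) = 1260.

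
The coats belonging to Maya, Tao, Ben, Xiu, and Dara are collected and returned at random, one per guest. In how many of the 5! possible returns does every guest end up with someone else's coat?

44

Let Aᵢ be the assignments in which guest i gets their own coat. We want the size of the complement of A₁∪…∪A_5.
By inclusion–exclusion this is Σ_{j=0}^{5} (−1)^j C(5,j)·(5−j)!.
Computing: 120 − 120 + 60 − 20 + 5 − 1 = 44.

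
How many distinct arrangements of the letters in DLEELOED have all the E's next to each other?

Treat the 3 copies of E as a single block. The multiset to arrange is then {EEE, D, D, L, L, O}, 6 items in all.
That gives (6)!/(2!·2!) = 180 arrangements.

180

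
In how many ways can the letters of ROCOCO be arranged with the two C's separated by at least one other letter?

40

There are 6!/(3!·2!) = 60 arrangements of ROCOCO in total.
Arrangements with the C's together: treat CC as one letter, giving (5)!/(3!) = 20.
Hence 60 − 20 = 40.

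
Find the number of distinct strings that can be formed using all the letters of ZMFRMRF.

The 7 letters of ZMFRMRF have repeats: F appearing twice, M appearing twice, and R appearing twice.
Dividing 7! = 5040 by 2!·2!·2! = 8 for the repeated letters gives 630.

630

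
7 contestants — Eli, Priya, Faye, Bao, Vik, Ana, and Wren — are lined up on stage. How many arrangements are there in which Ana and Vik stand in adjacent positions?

Glue Ana and Vik into one block (2 internal orders), leaving 6 units to arrange in a row.
That gives 2 × 6! = 2 × 720 = 1440.

1440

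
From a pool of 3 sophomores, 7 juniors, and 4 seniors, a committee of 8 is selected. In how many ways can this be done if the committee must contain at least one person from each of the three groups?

2793

Unrestricted: C(14,8) = 3003 ways to pick any 8 of the 14.
Subtract selections that omit an entire group: no sophomores → C(11,8) = 165; no juniors → C(7,8) = 0; no seniors → C(10,8) = 45.
Add back selections omitting two groups (i.e. drawn from a single group): C(3,8) + C(7,8) + C(4,8) = 0.
By inclusion–exclusion: 3003 − 210 + 0 = 2793.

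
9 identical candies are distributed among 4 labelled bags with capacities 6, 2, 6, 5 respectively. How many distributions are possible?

97

Without the upper bounds there are C(12,3) = 220 ways to split 9 among 4 bags.
Subtract solutions that violate a single cap (substitute x_i' = x_i − (cap_i+1)): x_1 ≥ 7 gives C(5,3) = 10; x_2 ≥ 3 gives C(9,3) = 84; x_3 ≥ 7 gives C(5,3) = 10; x_4 ≥ 6 gives C(6,3) = 20. Together 124.
Add back pairs where two caps are both exceeded: 0 + 0 + 0 + 0 + 1 + 0 = 1.
By inclusion–exclusion the count is 220 − 124 + 1 = 97.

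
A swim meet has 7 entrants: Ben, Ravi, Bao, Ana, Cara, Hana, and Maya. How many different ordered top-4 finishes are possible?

This is an ordered selection of 4 from 7: P(7,4).
That gives 7 × 6 × 5 × 4 = 840.

840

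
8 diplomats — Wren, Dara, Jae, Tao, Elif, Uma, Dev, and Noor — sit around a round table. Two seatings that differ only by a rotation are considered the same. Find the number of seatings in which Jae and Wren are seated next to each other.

Treat {Jae, Wren} as one unit (2 internal orders) and seat the resulting 7 units around the table: (6)! circular arrangements.
So 2 × (6)! = 2 × 720 = 1440.

1440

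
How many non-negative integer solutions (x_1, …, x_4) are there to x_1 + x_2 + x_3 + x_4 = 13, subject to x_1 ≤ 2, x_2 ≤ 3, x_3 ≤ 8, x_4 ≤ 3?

Without the upper bounds there are C(16,3) = 560 ways to split 13 among 4 variables.
Subtract solutions that violate a single cap (substitute x_i' = x_i − (cap_i+1)): x_1 ≥ 3 gives C(13,3) = 286; x_2 ≥ 4 gives C(12,3) = 220; x_3 ≥ 9 gives C(7,3) = 35; x_4 ≥ 4 gives C(12,3) = 220. Together 761.
Add back pairs where two caps are both exceeded: 84 + 4 + 84 + 1 + 56 + 1 = 230.
Subtract triples: 0 + 10 + 0 + 0 = 10.
By inclusion–exclusion the count is 560 − 761 + 230 − 10 = 19.

19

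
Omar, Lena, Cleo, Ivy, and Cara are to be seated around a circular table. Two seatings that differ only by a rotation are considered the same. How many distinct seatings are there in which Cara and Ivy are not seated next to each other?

Without the restriction there are (4)! = 24 seatings.
Those with Cara next to Ivy: fuse the pair into one unit and seat 4 units around a circle — 2·(3)! = 12.
Subtracting, 24 − 12 = 12.

12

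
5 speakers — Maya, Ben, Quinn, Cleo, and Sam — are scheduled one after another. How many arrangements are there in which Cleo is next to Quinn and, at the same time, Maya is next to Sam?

24

Treat {Cleo,Quinn} as one block (2 orders) and {Maya,Sam} as another (2 orders).
That leaves 3 units to arrange: 2 × 2 × 3! = 4 × 6 = 24.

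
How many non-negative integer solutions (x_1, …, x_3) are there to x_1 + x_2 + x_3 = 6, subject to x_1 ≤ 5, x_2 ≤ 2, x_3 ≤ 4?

14

By stars and bars, unrestricted non-negative solutions to x_1+…+x_3 = 6 number C(6+2,2) = 28.
Subtract solutions that violate a single cap (substitute x_i' = x_i − (cap_i+1)): x_1 ≥ 6 gives C(2,2) = 1; x_2 ≥ 3 gives C(5,2) = 10; x_3 ≥ 5 gives C(3,2) = 3. Together 14.
No two caps can be exceeded simultaneously, so the pair terms are all 0.
By inclusion–exclusion the count is 28 − 14 + 0 = 14.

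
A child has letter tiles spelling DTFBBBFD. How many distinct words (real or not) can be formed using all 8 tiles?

DTFBBBFD has 8 letters with B appearing 3 times, D appearing twice, and F appearing twice.
Dividing 8! = 40320 by 3!·2!·2! = 24 for the repeated letters gives 1680.

1680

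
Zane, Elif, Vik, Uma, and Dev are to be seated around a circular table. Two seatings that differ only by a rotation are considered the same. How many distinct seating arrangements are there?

Fix one person's seat to break rotational symmetry; the remaining 4 people can be arranged in (4)! = 24 ways.

24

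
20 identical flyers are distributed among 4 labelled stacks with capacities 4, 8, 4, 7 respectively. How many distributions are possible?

By stars and bars, unrestricted non-negative solutions to x_1+…+x_4 = 20 number C(20+3,3) = 1771.
Subtract solutions that violate a single cap (substitute x_i' = x_i − (cap_i+1)): x_1 ≥ 5 gives C(18,3) = 816; x_2 ≥ 9 gives C(14,3) = 364; x_3 ≥ 5 gives C(18,3) = 816; x_4 ≥ 8 gives C(15,3) = 455. Together 2451.
Add back pairs where two caps are both exceeded: 84 + 286 + 120 + 84 + 20 + 120 = 714.
Subtract triples: 4 + 0 + 10 + 0 = 14.
By inclusion–exclusion the count is 1771 − 2451 + 714 − 14 = 20.

20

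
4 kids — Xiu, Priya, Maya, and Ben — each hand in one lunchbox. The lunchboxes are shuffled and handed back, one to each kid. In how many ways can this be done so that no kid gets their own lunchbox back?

9

This is the derangement count D_4: permutations of 4 items with no fixed point.
By inclusion–exclusion this is Σ_{j=0}^{4} (−1)^j C(4,j)·(4−j)!.
Computing: 24 − 24 + 12 − 4 + 1 = 9.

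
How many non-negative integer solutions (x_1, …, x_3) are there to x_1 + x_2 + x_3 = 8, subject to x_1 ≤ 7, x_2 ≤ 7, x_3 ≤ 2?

Without the upper bounds there are C(10,2) = 45 ways to split 8 among 3 variables.
Subtract solutions that violate a single cap (substitute x_i' = x_i − (cap_i+1)): x_1 ≥ 8 gives C(2,2) = 1; x_2 ≥ 8 gives C(2,2) = 1; x_3 ≥ 3 gives C(7,2) = 21. Together 23.
No two caps can be exceeded simultaneously, so the pair terms are all 0.
By inclusion–exclusion the count is 45 − 23 + 0 = 22.

22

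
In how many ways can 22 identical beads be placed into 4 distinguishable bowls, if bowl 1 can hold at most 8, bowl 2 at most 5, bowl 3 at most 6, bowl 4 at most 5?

Without the upper bounds there are C(25,3) = 2300 ways to split 22 among 4 bowls.
Subtract solutions that violate a single cap (substitute x_i' = x_i − (cap_i+1)): x_1 ≥ 9 gives C(16,3) = 560; x_2 ≥ 6 gives C(19,3) = 969; x_3 ≥ 7 gives C(18,3) = 816; x_4 ≥ 6 gives C(19,3) = 969. Together 3314.
Add back pairs where two caps are both exceeded: 120 + 84 + 120 + 220 + 286 + 220 = 1050.
Subtract triples: 1 + 4 + 1 + 20 = 26.
By inclusion–exclusion the count is 2300 − 3314 + 1050 − 26 = 10.

10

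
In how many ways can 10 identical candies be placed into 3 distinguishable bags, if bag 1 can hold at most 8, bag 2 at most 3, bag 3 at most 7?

Without the upper bounds there are C(12,2) = 66 ways to split 10 among 3 bags.
Subtract solutions that violate a single cap (substitute x_i' = x_i − (cap_i+1)): x_1 ≥ 9 gives C(3,2) = 3; x_2 ≥ 4 gives C(8,2) = 28; x_3 ≥ 8 gives C(4,2) = 6. Together 37.
No two caps can be exceeded simultaneously, so the pair terms are all 0.
By inclusion–exclusion the count is 66 − 37 + 0 = 29.

29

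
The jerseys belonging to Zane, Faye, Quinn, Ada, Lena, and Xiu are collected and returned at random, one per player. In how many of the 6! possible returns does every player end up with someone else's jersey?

265

This is the derangement count D_6: permutations of 6 items with no fixed point.
By inclusion–exclusion this is Σ_{j=0}^{6} (−1)^j C(6,j)·(6−j)!.
Computing: 720 − 720 + 360 − 120 + 30 − 6 + 1 = 265.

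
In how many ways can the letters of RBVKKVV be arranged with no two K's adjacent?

Total arrangements of RBVKKVV: 7!/(3!·2!) = 420.
Arrangements with the K's together: treat KK as one letter, giving (6)!/(3!) = 120.
Subtracting, 420 − 120 = 300 arrangements keep the K's apart.

300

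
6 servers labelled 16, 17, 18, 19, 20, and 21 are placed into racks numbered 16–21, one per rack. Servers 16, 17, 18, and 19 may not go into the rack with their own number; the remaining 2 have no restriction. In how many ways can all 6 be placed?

Let Aᵢ (for 16 ≤ i ≤ 19) be the placements that put server i in its forbidden rack. Any j of these fix j positions, leaving (6−j)! ways to fill the rest, and there are C(4,j) ways to pick which j.
By inclusion–exclusion, the number of valid placements is Σ_{j=0}^{4} (−1)^j C(4,j)·(6−j)!.
Computing: 720 − 480 + 144 − 24 + 2 = 362.

362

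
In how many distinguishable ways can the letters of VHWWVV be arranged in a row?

60

Letter multiplicities in VHWWVV: H×1, V×3, W×2.
So there are 6! / (3!·2!) = 60 distinguishable arrangements.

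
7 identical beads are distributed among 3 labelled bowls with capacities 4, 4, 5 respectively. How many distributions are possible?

Ignoring the caps, the number of non-negative solutions to x_1+…+x_3 = 7 is C(9,2) = 36.
Subtract solutions that violate a single cap (substitute x_i' = x_i − (cap_i+1)): x_1 ≥ 5 gives C(4,2) = 6; x_2 ≥ 5 gives C(4,2) = 6; x_3 ≥ 6 gives C(3,2) = 3. Together 15.
No two caps can be exceeded simultaneously, so the pair terms are all 0.
By inclusion–exclusion the count is 36 − 15 + 0 = 21.

21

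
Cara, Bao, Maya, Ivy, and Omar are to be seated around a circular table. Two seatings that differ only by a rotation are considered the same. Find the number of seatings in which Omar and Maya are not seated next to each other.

12

All circular seatings of 5 people number (4)! = 24.
Those with Omar next to Maya: fuse the pair into one unit and seat 4 units around a circle — 2·(3)! = 12.
Subtracting, 24 − 12 = 12.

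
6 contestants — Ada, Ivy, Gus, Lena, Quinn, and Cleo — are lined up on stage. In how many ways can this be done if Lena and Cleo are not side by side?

Of the 6! = 720 arrangements, those with Lena and Cleo adjacent number 2 × 5! = 240 (treat the pair as a block with 2 internal orders).
So 720 − 240 = 480 arrangements keep them apart.

480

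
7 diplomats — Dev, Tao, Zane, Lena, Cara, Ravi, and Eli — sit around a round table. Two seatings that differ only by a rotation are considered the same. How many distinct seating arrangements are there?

Around a circle, 7 distinct people have 7!/7 = (6)! = 720 rotationally distinct seatings.

720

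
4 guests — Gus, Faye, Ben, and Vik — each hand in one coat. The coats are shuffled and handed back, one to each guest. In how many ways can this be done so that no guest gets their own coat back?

9

Let Aᵢ be the assignments in which guest i gets their own coat. We want the size of the complement of A₁∪…∪A_4.
By inclusion–exclusion this is Σ_{j=0}^{4} (−1)^j C(4,j)·(4−j)!.
Computing: 24 − 24 + 12 − 4 + 1 = 9.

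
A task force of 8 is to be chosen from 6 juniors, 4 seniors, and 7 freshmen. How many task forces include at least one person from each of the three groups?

With no constraint there are C(17,8) = 24310 possible selections.
Subtract selections that omit an entire group: no juniors → C(11,8) = 165; no seniors → C(13,8) = 1287; no freshmen → C(10,8) = 45.
Add back selections omitting two groups (i.e. drawn from a single group): C(6,8) + C(4,8) + C(7,8) = 0.
By inclusion–exclusion: 24310 − 1497 + 0 = 22813.

22813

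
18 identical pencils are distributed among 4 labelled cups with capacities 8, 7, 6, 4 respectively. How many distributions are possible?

109

By stars and bars, unrestricted non-negative solutions to x_1+…+x_4 = 18 number C(18+3,3) = 1330.
Subtract solutions that violate a single cap (substitute x_i' = x_i − (cap_i+1)): x_1 ≥ 9 gives C(12,3) = 220; x_2 ≥ 8 gives C(13,3) = 286; x_3 ≥ 7 gives C(14,3) = 364; x_4 ≥ 5 gives C(16,3) = 560. Together 1430.
Add back pairs where two caps are both exceeded: 4 + 10 + 35 + 20 + 56 + 84 = 209.
By inclusion–exclusion the count is 1330 − 1430 + 209 = 109.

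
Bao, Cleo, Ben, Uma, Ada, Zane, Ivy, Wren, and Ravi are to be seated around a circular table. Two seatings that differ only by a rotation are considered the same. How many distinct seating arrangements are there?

Seat Bao anywhere (absorbing the rotational symmetry), then permute the other 8: (8)! = 40320.

40320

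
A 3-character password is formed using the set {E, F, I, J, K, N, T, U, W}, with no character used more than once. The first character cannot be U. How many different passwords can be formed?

The first character has 9−1 = 8 choices (anything except U).
The remaining 2 characters are filled from the other 8 symbols without repetition: 8 × 7 = 56.
Total: 8 × 56 = 448.

448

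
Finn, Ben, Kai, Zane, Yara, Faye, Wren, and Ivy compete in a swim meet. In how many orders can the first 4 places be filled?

1680

This is an ordered selection of 4 from 8: P(8,4).
That gives 8 × 7 × 6 × 5 = 1680.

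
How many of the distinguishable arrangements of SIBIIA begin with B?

Fix B in the first position and arrange the remaining 5 letters.
Those 5 letters have I appearing 3 times, giving (5)!/(3!) = 20.

20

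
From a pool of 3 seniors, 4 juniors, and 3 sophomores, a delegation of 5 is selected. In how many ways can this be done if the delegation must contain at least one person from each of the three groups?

204

Unrestricted: C(10,5) = 252 ways to pick any 5 of the 10.
Subtract selections that omit an entire group: no seniors → C(7,5) = 21; no juniors → C(6,5) = 6; no sophomores → C(7,5) = 21.
Add back selections omitting two groups (i.e. drawn from a single group): C(3,5) + C(4,5) + C(3,5) = 0.
By inclusion–exclusion: 252 − 48 + 0 = 204.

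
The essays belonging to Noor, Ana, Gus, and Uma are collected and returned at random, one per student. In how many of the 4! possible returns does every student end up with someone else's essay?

9

Count assignments avoiding every fixed point. For any j of the 4 students fixed to their own essay, the other 4−j can be arranged in (4−j)! ways.
By inclusion–exclusion this is Σ_{j=0}^{4} (−1)^j C(4,j)·(4−j)!.
Computing: 24 − 24 + 12 − 4 + 1 = 9.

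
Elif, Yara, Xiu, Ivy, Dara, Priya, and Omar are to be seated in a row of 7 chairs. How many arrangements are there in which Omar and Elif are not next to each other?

3600

There are 7! = 5040 arrangements in all. If Omar and Elif are adjacent, merging them into one block gives 2·(6)! = 1440 arrangements.
So 5040 − 1440 = 3600 arrangements keep them apart.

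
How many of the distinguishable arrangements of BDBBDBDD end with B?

35

With the last slot taken by B, it remains to arrange the other 7 letters (DBBDBDD).
Those 7 letters have B appearing 3 times and D appearing 4 times, giving (7)!/(4!·3!) = 35.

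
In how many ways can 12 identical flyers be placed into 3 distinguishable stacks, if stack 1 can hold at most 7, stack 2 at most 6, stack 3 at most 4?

20

Without the upper bounds there are C(14,2) = 91 ways to split 12 among 3 stacks.
Subtract solutions that violate a single cap (substitute x_i' = x_i − (cap_i+1)): x_1 ≥ 8 gives C(6,2) = 15; x_2 ≥ 7 gives C(7,2) = 21; x_3 ≥ 5 gives C(9,2) = 36. Together 72.
Add back pairs where two caps are both exceeded: 0 + 0 + 1 = 1.
By inclusion–exclusion the count is 91 − 72 + 1 = 20.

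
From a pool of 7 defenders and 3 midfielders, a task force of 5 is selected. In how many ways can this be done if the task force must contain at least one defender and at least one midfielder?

231

Unrestricted: C(10,5) = 252 ways to pick any 5 of the 10.
Subtract selections that omit an entire group: no defenders → C(3,5) = 0; no midfielders → C(7,5) = 21.
Both groups omitted at once is impossible, so 252 − 21 = 231.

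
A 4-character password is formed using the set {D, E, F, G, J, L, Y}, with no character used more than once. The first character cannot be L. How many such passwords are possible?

The first character has 7−1 = 6 choices (anything except L).
The remaining 3 characters are filled from the other 6 symbols without repetition: 6 × 5 × 4 = 120.
Total: 6 × 120 = 720.

720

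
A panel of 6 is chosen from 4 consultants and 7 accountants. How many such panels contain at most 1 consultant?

Split by how many consultants are chosen (0 through 1).
Sum: C(4,0)·C(7,6) + C(4,1)·C(7,5) = 7 + 84 = 91.

91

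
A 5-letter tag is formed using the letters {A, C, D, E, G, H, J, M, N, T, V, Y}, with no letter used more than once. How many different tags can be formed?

95040

With no repetition, fill the 5 letters in order: 12 choices, then 11, down to 8.
12 × 11 × 10 × 9 × 8 = 95040.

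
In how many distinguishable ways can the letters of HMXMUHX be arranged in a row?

Letter multiplicities in HMXMUHX: H×2, M×2, U×1, X×2.
Dividing 7! = 5040 by 2!·2!·2! = 8 for the repeated letters gives 630.

630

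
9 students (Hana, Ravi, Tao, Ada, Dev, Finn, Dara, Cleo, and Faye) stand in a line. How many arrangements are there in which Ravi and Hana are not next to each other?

Of the 9! = 362880 arrangements, those with Ravi and Hana adjacent number 2 × 8! = 80640 (treat the pair as a block with 2 internal orders).
Complementary counting: 362880 − 80640 = 282240.

282240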